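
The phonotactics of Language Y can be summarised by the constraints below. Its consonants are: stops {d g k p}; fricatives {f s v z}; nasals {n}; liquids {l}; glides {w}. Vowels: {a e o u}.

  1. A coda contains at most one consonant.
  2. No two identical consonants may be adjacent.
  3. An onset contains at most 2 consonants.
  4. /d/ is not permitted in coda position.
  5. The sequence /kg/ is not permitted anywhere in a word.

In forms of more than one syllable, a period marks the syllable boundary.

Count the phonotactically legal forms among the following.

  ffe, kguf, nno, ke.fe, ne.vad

1

ffe — violates constraint 2: adjacent identical consonants /ff/ → phonotactically illegal
kguf — violates constraint 5: contains banned sequence /kg/ → phonotactically illegal
nno — violates constraint 2: adjacent identical consonants /nn/ → phonotactically illegal
ke.fe — σ1 onset /k/, coda /∅/ ok; σ2 onset /f/, coda /∅/ ok → phonotactically legal
ne.vad — violates constraint 4: syllable 2 coda contains /d/ → phonotactically illegal
Phonotactically legal: ke.fe → 1.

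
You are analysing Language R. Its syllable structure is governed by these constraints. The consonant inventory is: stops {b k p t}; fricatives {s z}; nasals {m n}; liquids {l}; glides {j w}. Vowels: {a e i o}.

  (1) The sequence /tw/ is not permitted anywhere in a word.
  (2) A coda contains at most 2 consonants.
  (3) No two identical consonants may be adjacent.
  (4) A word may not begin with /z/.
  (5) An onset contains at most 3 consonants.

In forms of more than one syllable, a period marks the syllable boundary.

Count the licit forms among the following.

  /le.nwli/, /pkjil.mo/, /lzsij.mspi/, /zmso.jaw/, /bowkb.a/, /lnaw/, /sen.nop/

/le.nwli/ — σ1 onset /l/, coda /∅/ ok; σ2 onset /nwl/ (3C), coda /∅/ ok → licit
/pkjil.mo/ — σ1 onset /pkj/ (3C), coda /l/ ok; σ2 onset /m/, coda /∅/ ok → licit
/lzsij.mspi/ — σ1 onset /lzs/ (3C), coda /j/ ok; σ2 onset /msp/ (3C), coda /∅/ ok → licit
/zmso.jaw/ — violates constraint 4: word begins with /z/ → illicit
/bowkb.a/ — violates constraint 2: syllable 1 coda /wkb/ has 3 consonants (> 2) → illicit
/lnaw/ — σ1 onset /ln/ (2C), coda /w/ ok → licit
/sen.nop/ — violates constraint 3: adjacent identical consonants /nn/ → illicit
Licit: /le.nwli/, /pkjil.mo/, /lzsij.mspi/, /lnaw/ → 4.

4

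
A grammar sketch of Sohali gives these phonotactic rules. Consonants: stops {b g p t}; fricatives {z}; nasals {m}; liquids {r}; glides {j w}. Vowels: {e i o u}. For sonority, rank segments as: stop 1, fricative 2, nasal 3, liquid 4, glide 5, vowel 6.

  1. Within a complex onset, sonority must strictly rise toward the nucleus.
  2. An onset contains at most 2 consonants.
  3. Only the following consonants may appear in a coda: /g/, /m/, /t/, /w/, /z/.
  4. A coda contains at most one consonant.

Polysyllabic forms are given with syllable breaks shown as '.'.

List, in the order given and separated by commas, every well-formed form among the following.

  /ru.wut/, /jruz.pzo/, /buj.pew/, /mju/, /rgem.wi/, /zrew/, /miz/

/ru.wut/ — σ1 onset /r/, coda /∅/ ok; σ2 onset /w/, coda /t/ ok → well-formed
/jruz.pzo/ — violates constraint 1: syllable 1 onset /jr/: /j/ (glide, 5) → /r/ (liquid, 4) does not rise → ill-formed
/buj.pew/ — violates constraint 3: syllable 1 coda contains /j/, which is not a licensed coda consonant → ill-formed
/mju/ — σ1 onset /mj/ (3→5 rises), coda /∅/ ok → well-formed
/rgem.wi/ — violates constraint 1: syllable 1 onset /rg/: /r/ (liquid, 4) → /g/ (stop, 1) does not rise → ill-formed
/zrew/ — σ1 onset /zr/ (2→4 rises), coda /w/ ok → well-formed
/miz/ — σ1 onset /m/, coda /z/ ok → well-formed

/ru.wut/, /mju/, /zrew/, /miz/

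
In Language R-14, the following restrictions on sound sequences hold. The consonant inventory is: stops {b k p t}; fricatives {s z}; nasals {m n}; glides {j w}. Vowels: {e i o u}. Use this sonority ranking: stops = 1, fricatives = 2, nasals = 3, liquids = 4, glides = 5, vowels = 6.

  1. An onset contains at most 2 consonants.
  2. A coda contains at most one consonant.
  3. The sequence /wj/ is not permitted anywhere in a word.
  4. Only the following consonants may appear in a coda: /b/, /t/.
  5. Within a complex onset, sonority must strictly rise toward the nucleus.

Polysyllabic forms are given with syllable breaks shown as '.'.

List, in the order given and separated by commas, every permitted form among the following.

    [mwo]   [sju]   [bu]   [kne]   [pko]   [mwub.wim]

[mwo], [sju], [bu], [kne]

[mwo] — σ1 onset /mw/ (3→5 rises), coda /∅/ ok → permitted
[sju] — σ1 onset /sj/ (2→5 rises), coda /∅/ ok → permitted
[bu] — σ1 onset /b/, coda /∅/ ok → permitted
[kne] — σ1 onset /kn/ (1→3 rises), coda /∅/ ok → permitted
[pko] — violates constraint 5: syllable 1 onset /pk/: /p/ (stop, 1) → /k/ (stop, 1) does not rise → not permitted
[mwub.wim] — violates constraint 4: syllable 2 coda contains /m/, which is not a licensed coda consonant → not permitted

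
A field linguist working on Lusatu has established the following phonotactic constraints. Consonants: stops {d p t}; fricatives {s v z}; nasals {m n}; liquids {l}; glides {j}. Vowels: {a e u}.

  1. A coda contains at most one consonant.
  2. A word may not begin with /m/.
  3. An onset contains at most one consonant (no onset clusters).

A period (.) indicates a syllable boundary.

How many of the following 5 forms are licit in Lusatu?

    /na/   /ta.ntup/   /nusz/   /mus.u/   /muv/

/na/ — σ1 onset /n/, coda /∅/ ok → licit
/ta.ntup/ — violates constraint 3: syllable 2 onset /nt/ has 2 consonants (> 1) → illicit
/nusz/ — violates constraint 1: syllable 1 coda /sz/ has 2 consonants (> 1) → illicit
/mus.u/ — violates constraint 2: word begins with /m/ → illicit
/muv/ — violates constraint 2: word begins with /m/ → illicit
Licit: /na/ → 1.

1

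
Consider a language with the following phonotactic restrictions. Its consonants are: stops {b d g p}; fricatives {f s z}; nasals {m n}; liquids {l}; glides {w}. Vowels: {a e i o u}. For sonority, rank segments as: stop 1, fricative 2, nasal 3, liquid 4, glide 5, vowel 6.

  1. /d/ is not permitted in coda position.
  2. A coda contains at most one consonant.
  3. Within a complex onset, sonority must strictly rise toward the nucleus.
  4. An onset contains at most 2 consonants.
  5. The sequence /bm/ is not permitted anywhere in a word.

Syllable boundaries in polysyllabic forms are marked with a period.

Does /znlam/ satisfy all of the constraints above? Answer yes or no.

no

/znlam/ — violates constraint 4: syllable 1 onset /znl/ has 3 consonants (> 2) → ill-formed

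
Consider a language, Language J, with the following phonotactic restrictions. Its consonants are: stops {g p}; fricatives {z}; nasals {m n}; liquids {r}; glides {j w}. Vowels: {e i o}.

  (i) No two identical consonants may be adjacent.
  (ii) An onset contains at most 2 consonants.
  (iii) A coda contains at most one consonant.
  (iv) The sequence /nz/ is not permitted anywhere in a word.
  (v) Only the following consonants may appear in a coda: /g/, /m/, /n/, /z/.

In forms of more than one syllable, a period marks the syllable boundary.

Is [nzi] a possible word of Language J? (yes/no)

[nzi] — violates constraint (iv): contains banned sequence /nz/ → ill-formed

no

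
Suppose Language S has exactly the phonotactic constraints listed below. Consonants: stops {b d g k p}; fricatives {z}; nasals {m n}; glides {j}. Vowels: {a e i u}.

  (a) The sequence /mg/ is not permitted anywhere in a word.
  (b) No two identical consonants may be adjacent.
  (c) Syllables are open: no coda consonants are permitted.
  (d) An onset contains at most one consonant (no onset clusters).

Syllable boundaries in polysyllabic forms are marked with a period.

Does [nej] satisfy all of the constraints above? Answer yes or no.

[nej] — violates constraint (c): syllable 1 coda /j/ has 1 consonant (> 0) → not permitted

no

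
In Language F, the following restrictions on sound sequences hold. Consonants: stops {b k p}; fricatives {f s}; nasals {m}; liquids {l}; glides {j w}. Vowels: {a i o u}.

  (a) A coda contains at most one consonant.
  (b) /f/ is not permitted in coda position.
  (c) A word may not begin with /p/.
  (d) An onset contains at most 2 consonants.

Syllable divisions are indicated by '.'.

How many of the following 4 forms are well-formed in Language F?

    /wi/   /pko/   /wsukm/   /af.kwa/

1

/wi/ — σ1 onset /w/, coda /∅/ ok → well-formed
/pko/ — violates constraint (c): word begins with /p/ → ill-formed
/wsukm/ — violates constraint (a): syllable 1 coda /km/ has 2 consonants (> 1) → ill-formed
/af.kwa/ — violates constraint (b): syllable 1 coda contains /f/ → ill-formed
Well-formed: /wi/ → 1.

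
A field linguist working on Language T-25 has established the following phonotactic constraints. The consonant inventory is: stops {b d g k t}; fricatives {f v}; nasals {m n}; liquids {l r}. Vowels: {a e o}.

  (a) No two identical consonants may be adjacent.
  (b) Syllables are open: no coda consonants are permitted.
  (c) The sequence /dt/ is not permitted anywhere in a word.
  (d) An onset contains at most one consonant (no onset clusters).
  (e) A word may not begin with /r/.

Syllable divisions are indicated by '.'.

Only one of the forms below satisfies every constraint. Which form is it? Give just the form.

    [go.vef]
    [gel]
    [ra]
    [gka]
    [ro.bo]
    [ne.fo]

[go.vef] — violates constraint (b): syllable 2 coda /f/ has 1 consonant (> 0) → not permitted
[gel] — violates constraint (b): syllable 1 coda /l/ has 1 consonant (> 0) → not permitted
[ra] — violates constraint (e): word begins with /r/ → not permitted
[gka] — violates constraint (d): syllable 1 onset /gk/ has 2 consonants (> 1) → not permitted
[ro.bo] — violates constraint (e): word begins with /r/ → not permitted
[ne.fo] — σ1 onset /n/, coda /∅/ ok; σ2 onset /f/, coda /∅/ ok → permitted

[ne.fo]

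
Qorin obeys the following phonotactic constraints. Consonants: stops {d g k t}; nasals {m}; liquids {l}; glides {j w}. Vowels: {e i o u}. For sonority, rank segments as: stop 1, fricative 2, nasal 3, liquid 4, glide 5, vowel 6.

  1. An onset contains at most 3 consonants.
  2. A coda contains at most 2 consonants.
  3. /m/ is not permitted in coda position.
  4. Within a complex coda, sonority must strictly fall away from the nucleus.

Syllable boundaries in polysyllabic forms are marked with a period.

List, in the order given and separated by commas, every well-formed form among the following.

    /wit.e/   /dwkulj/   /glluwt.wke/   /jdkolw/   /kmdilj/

/wit.e/ — σ1 onset /w/, coda /t/ ok; σ2 onset /∅/, coda /∅/ ok → well-formed
/dwkulj/ — violates constraint 4: syllable 1 coda /lj/: /l/ (liquid, 4) → /j/ (glide, 5) does not fall → ill-formed
/glluwt.wke/ — σ1 onset /gll/ (3C), coda /wt/ (5→1 falls) ok; σ2 onset /wk/ (2C), coda /∅/ ok → well-formed
/jdkolw/ — violates constraint 4: syllable 1 coda /lw/: /l/ (liquid, 4) → /w/ (glide, 5) does not fall → ill-formed
/kmdilj/ — violates constraint 4: syllable 1 coda /lj/: /l/ (liquid, 4) → /j/ (glide, 5) does not fall → ill-formed

/wit.e/, /glluwt.wke/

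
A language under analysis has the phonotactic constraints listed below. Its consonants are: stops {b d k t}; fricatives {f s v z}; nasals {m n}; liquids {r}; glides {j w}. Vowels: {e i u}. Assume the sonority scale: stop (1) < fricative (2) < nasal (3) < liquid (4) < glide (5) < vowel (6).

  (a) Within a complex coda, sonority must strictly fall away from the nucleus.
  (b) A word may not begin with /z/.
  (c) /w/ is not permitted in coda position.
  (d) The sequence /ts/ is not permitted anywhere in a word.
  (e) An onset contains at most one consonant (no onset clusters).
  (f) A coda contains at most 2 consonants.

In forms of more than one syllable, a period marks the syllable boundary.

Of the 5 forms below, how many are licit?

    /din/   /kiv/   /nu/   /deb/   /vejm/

/din/ — σ1 onset /d/, coda /n/ ok → licit
/kiv/ — σ1 onset /k/, coda /v/ ok → licit
/nu/ — σ1 onset /n/, coda /∅/ ok → licit
/deb/ — σ1 onset /d/, coda /b/ ok → licit
/vejm/ — σ1 onset /v/, coda /jm/ (5→3 falls) ok → licit
Licit: /din/, /kiv/, /nu/, /deb/, /vejm/ → 5.

5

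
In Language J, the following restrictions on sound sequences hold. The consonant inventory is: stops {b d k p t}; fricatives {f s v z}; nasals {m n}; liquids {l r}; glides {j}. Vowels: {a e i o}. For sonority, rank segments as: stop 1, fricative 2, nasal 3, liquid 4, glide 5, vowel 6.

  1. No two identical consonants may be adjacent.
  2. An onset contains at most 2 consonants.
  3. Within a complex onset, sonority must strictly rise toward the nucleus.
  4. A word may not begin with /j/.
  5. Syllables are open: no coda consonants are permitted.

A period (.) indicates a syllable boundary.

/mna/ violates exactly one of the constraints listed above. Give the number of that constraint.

3

/mna/: syllable 1 onset /mn/: /m/ (nasal, 3) → /n/ (nasal, 3) does not rise.
This is a violation of constraint 3: "Within a complex onset, sonority must strictly rise toward the nucleus."
The remaining constraints (1, 2, 4, 5) are satisfied.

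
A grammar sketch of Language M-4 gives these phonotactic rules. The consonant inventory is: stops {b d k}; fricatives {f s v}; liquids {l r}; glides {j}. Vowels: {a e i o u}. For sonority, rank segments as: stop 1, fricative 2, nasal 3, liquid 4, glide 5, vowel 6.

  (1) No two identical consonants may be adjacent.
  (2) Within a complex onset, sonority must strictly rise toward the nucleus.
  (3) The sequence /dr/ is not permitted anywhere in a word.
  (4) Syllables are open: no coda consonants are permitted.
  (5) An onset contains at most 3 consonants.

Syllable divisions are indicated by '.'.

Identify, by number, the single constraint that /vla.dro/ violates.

3

/vla.dro/: contains banned sequence /dr/.
This is a violation of constraint 3: "The sequence /dr/ is not permitted anywhere in a word."
The remaining constraints (1, 2, 4, 5) are satisfied.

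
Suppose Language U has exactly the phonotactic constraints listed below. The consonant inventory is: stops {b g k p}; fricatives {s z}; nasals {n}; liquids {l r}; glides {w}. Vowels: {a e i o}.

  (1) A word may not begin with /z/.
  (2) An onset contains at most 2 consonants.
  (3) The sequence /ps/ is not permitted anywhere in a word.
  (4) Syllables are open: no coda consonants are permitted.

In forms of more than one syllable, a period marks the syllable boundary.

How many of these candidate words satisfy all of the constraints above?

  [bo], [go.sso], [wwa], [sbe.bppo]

3

[bo] — σ1 onset /b/, coda /∅/ ok → well-formed
[go.sso] — σ1 onset /g/, coda /∅/ ok; σ2 onset /ss/ (2C), coda /∅/ ok → well-formed
[wwa] — σ1 onset /ww/ (2C), coda /∅/ ok → well-formed
[sbe.bppo] — violates constraint 2: syllable 2 onset /bpp/ has 3 consonants (> 2) → ill-formed
Well-formed: [bo], [go.sso], [wwa] → 3.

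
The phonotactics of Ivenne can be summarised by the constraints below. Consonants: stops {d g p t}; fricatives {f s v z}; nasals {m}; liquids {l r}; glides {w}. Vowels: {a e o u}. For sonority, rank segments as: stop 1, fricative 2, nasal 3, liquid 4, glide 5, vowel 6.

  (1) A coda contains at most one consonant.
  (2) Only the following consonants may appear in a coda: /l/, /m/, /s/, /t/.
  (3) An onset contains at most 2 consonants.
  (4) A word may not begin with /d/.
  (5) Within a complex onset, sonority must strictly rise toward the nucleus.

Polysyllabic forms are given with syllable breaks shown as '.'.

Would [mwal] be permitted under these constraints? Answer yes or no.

[mwal] — σ1 onset /mw/ (3→5 rises), coda /l/ ok → permitted

yes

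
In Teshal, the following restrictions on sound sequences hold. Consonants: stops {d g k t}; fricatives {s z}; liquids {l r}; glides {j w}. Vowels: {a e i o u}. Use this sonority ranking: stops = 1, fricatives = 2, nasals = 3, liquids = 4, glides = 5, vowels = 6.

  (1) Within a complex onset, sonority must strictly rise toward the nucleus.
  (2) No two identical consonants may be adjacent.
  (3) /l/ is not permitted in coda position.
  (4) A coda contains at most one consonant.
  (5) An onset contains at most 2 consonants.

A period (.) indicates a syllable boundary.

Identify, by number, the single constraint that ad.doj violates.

ad.doj: adjacent identical consonants /dd/.
This is a violation of constraint 2: "No two identical consonants may be adjacent."
The remaining constraints (1, 3, 4, 5) are satisfied.

2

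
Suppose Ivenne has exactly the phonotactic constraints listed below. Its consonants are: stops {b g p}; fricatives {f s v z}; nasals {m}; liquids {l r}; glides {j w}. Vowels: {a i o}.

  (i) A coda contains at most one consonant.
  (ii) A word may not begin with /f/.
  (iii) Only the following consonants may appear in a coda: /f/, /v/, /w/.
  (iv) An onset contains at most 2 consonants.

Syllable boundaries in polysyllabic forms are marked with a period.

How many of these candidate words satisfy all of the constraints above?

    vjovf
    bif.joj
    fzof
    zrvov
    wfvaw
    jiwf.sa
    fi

vjovf — violates constraint (i): syllable 1 coda /vf/ has 2 consonants (> 1) → not permitted
bif.joj — violates constraint (iii): syllable 2 coda contains /j/, which is not a licensed coda consonant → not permitted
fzof — violates constraint (ii): word begins with /f/ → not permitted
zrvov — violates constraint (iv): syllable 1 onset /zrv/ has 3 consonants (> 2) → not permitted
wfvaw — violates constraint (iv): syllable 1 onset /wfv/ has 3 consonants (> 2) → not permitted
jiwf.sa — violates constraint (i): syllable 1 coda /wf/ has 2 consonants (> 1) → not permitted
fi — violates constraint (ii): word begins with /f/ → not permitted
No form is permitted → 0.

0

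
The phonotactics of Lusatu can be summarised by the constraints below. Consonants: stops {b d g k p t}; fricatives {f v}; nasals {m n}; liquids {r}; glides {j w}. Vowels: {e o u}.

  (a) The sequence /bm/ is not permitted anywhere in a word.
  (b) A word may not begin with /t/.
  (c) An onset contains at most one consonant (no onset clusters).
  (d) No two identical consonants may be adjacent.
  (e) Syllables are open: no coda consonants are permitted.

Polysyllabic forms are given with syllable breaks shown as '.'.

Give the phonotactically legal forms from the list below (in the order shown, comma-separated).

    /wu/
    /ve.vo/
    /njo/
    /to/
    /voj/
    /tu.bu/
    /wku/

/wu/ — σ1 onset /w/, coda /∅/ ok → phonotactically legal
/ve.vo/ — σ1 onset /v/, coda /∅/ ok; σ2 onset /v/, coda /∅/ ok → phonotactically legal
/njo/ — violates constraint (c): syllable 1 onset /nj/ has 2 consonants (> 1) → phonotactically illegal
/to/ — violates constraint (b): word begins with /t/ → phonotactically illegal
/voj/ — violates constraint (e): syllable 1 coda /j/ has 1 consonant (> 0) → phonotactically illegal
/tu.bu/ — violates constraint (b): word begins with /t/ → phonotactically illegal
/wku/ — violates constraint (c): syllable 1 onset /wk/ has 2 consonants (> 1) → phonotactically illegal

/wu/, /ve.vo/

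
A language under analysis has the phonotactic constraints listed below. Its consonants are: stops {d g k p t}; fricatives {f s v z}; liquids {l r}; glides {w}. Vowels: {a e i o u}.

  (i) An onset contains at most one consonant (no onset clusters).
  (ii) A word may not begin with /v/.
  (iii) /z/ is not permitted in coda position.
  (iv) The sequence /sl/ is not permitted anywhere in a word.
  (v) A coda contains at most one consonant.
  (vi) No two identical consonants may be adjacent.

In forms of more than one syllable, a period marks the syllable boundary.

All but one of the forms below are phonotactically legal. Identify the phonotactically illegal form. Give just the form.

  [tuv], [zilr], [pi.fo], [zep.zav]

[tuv] — σ1 onset /t/, coda /v/ ok → phonotactically legal
[zilr] — violates constraint (v): syllable 1 coda /lr/ has 2 consonants (> 1) → phonotactically illegal
[pi.fo] — σ1 onset /p/, coda /∅/ ok; σ2 onset /f/, coda /∅/ ok → phonotactically legal
[zep.zav] — σ1 onset /z/, coda /p/ ok; σ2 onset /z/, coda /v/ ok → phonotactically legal

[zilr]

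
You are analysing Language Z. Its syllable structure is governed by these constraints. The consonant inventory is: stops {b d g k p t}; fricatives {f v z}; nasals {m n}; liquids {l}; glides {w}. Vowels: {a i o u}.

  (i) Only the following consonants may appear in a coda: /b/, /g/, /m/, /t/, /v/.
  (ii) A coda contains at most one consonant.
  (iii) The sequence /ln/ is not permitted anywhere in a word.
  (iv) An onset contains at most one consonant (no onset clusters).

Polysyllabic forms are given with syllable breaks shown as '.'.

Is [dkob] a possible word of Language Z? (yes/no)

[dkob] — violates constraint (iv): syllable 1 onset /dk/ has 2 consonants (> 1) → not permitted

no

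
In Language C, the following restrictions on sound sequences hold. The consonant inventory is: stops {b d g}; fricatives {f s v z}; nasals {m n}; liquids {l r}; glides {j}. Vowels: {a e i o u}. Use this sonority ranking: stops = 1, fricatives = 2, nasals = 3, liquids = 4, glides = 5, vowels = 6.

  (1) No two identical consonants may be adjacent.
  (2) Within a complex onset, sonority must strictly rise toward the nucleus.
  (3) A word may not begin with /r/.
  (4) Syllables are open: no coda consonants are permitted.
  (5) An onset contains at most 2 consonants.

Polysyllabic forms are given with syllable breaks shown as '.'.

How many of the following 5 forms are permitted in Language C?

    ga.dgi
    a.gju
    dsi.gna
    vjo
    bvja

3

ga.dgi — violates constraint 2: syllable 2 onset /dg/: /d/ (stop, 1) → /g/ (stop, 1) does not rise → not permitted
a.gju — σ1 onset /∅/, coda /∅/ ok; σ2 onset /gj/ (1→5 rises), coda /∅/ ok → permitted
dsi.gna — σ1 onset /ds/ (1→2 rises), coda /∅/ ok; σ2 onset /gn/ (1→3 rises), coda /∅/ ok → permitted
vjo — σ1 onset /vj/ (2→5 rises), coda /∅/ ok → permitted
bvja — violates constraint 5: syllable 1 onset /bvj/ has 3 consonants (> 2) → not permitted
Permitted: a.gju, dsi.gna, vjo → 3.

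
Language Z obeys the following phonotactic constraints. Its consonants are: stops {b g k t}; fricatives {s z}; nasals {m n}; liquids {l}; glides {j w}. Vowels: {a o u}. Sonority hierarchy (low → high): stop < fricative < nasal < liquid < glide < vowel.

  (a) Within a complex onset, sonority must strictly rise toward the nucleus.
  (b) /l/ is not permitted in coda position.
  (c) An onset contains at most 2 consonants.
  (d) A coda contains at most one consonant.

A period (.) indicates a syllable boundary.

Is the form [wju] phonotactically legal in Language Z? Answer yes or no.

[wju] — violates constraint (a): syllable 1 onset /wj/: /w/ (glide, 5) → /j/ (glide, 5) does not rise → phonotactically illegal

no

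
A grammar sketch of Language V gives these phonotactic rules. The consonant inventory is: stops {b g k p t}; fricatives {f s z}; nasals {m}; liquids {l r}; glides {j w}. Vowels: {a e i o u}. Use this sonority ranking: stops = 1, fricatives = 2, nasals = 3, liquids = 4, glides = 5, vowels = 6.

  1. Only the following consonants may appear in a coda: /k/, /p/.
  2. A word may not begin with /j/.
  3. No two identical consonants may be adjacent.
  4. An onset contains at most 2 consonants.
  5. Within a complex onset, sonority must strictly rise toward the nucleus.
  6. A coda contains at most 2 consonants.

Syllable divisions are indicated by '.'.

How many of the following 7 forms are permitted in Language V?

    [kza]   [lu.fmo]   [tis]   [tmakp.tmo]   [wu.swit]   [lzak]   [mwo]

[kza] — σ1 onset /kz/ (1→2 rises), coda /∅/ ok → permitted
[lu.fmo] — σ1 onset /l/, coda /∅/ ok; σ2 onset /fm/ (2→3 rises), coda /∅/ ok → permitted
[tis] — violates constraint 1: syllable 1 coda contains /s/, which is not a licensed coda consonant → not permitted
[tmakp.tmo] — σ1 onset /tm/ (1→3 rises), coda /kp/ (2C) ok; σ2 onset /tm/ (1→3 rises), coda /∅/ ok → permitted
[wu.swit] — violates constraint 1: syllable 2 coda contains /t/, which is not a licensed coda consonant → not permitted
[lzak] — violates constraint 5: syllable 1 onset /lz/: /l/ (liquid, 4) → /z/ (fricative, 2) does not rise → not permitted
[mwo] — σ1 onset /mw/ (3→5 rises), coda /∅/ ok → permitted
Permitted: [kza], [lu.fmo], [tmakp.tmo], [mwo] → 4.

4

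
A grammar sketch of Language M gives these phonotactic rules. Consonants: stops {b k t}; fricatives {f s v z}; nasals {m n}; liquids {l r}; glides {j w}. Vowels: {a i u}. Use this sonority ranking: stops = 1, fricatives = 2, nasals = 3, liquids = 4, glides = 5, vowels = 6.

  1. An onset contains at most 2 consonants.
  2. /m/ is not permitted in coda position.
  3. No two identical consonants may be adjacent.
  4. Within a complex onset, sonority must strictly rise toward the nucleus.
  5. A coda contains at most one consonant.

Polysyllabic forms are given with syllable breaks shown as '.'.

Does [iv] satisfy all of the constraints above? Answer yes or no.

[iv] — σ1 onset /∅/, coda /v/ ok → phonotactically legal

yes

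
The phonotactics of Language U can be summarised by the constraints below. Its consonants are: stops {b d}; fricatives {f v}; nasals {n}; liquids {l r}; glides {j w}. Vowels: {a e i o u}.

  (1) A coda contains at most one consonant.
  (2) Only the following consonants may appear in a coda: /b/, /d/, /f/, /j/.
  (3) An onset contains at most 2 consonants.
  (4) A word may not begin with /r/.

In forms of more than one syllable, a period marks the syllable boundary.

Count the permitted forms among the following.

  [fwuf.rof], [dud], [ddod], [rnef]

[fwuf.rof] — σ1 onset /fw/ (2C), coda /f/ ok; σ2 onset /r/, coda /f/ ok → permitted
[dud] — σ1 onset /d/, coda /d/ ok → permitted
[ddod] — σ1 onset /dd/ (2C), coda /d/ ok → permitted
[rnef] — violates constraint 4: word begins with /r/ → not permitted
Permitted: [fwuf.rof], [dud], [ddod] → 3.

3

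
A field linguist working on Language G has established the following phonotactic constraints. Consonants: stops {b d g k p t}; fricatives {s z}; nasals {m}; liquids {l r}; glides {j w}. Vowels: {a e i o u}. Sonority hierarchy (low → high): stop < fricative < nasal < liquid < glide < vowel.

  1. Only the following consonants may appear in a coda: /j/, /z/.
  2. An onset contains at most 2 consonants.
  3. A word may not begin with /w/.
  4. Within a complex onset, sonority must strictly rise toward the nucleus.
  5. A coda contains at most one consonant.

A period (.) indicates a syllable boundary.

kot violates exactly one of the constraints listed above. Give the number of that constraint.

kot: syllable 1 coda contains /t/, which is not a licensed coda consonant.
This is a violation of constraint 1: "Only the following consonants may appear in a coda: /j/, /z/."
The remaining constraints (2, 3, 4, 5) are satisfied.

1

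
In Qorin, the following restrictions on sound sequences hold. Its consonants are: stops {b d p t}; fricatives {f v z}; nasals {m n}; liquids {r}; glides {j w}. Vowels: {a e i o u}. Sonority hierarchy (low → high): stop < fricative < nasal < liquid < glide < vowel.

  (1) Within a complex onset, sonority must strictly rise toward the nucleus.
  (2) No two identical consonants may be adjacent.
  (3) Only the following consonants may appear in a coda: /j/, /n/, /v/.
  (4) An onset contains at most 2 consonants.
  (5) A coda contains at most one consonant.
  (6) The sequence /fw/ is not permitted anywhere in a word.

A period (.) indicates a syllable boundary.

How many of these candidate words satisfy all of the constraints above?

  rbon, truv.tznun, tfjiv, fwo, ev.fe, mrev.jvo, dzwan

rbon — violates constraint 1: syllable 1 onset /rb/: /r/ (liquid, 4) → /b/ (stop, 1) does not rise → not permitted
truv.tznun — violates constraint 4: syllable 2 onset /tzn/ has 3 consonants (> 2) → not permitted
tfjiv — violates constraint 4: syllable 1 onset /tfj/ has 3 consonants (> 2) → not permitted
fwo — violates constraint 6: contains banned sequence /fw/ → not permitted
ev.fe — σ1 onset /∅/, coda /v/ ok; σ2 onset /f/, coda /∅/ ok → permitted
mrev.jvo — violates constraint 1: syllable 2 onset /jv/: /j/ (glide, 5) → /v/ (fricative, 2) does not rise → not permitted
dzwan — violates constraint 4: syllable 1 onset /dzw/ has 3 consonants (> 2) → not permitted
Permitted: ev.fe → 1.

1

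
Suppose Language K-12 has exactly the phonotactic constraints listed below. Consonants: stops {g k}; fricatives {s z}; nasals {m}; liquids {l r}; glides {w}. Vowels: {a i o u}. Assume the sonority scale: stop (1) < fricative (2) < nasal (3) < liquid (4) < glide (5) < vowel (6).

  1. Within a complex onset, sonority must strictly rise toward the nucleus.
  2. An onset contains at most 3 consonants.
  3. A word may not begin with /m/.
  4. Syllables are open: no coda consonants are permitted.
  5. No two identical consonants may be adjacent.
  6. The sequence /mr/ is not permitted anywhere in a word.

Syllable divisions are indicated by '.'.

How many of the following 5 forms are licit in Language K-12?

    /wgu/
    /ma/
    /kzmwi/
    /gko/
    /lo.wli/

0

/wgu/ — violates constraint 1: syllable 1 onset /wg/: /w/ (glide, 5) → /g/ (stop, 1) does not rise → illicit
/ma/ — violates constraint 3: word begins with /m/ → illicit
/kzmwi/ — violates constraint 2: syllable 1 onset /kzmw/ has 4 consonants (> 3) → illicit
/gko/ — violates constraint 1: syllable 1 onset /gk/: /g/ (stop, 1) → /k/ (stop, 1) does not rise → illicit
/lo.wli/ — violates constraint 1: syllable 2 onset /wl/: /w/ (glide, 5) → /l/ (liquid, 4) does not rise → illicit
No form is licit → 0.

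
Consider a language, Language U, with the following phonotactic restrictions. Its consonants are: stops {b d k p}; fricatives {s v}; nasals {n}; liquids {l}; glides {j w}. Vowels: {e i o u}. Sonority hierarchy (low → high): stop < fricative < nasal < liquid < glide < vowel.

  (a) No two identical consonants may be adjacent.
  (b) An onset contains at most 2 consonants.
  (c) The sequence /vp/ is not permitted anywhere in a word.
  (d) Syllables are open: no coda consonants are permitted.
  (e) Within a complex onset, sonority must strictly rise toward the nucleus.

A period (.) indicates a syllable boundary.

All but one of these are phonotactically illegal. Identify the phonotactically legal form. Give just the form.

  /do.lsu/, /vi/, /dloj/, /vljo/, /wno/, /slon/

/do.lsu/ — violates constraint (e): syllable 2 onset /ls/: /l/ (liquid, 4) → /s/ (fricative, 2) does not rise → phonotactically illegal
/vi/ — σ1 onset /v/, coda /∅/ ok → phonotactically legal
/dloj/ — violates constraint (d): syllable 1 coda /j/ has 1 consonant (> 0) → phonotactically illegal
/vljo/ — violates constraint (b): syllable 1 onset /vlj/ has 3 consonants (> 2) → phonotactically illegal
/wno/ — violates constraint (e): syllable 1 onset /wn/: /w/ (glide, 5) → /n/ (nasal, 3) does not rise → phonotactically illegal
/slon/ — violates constraint (d): syllable 1 coda /n/ has 1 consonant (> 0) → phonotactically illegal

/vi/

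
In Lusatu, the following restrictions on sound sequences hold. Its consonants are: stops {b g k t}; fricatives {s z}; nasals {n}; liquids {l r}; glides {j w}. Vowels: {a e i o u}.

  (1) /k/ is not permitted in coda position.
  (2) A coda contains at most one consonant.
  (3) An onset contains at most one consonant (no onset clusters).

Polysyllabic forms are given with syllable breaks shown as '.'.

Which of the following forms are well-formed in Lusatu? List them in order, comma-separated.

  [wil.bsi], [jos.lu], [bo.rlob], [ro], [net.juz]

[jos.lu], [ro], [net.juz]

[wil.bsi] — violates constraint 3: syllable 2 onset /bs/ has 2 consonants (> 1) → ill-formed
[jos.lu] — σ1 onset /j/, coda /s/ ok; σ2 onset /l/, coda /∅/ ok → well-formed
[bo.rlob] — violates constraint 3: syllable 2 onset /rl/ has 2 consonants (> 1) → ill-formed
[ro] — σ1 onset /r/, coda /∅/ ok → well-formed
[net.juz] — σ1 onset /n/, coda /t/ ok; σ2 onset /j/, coda /z/ ok → well-formed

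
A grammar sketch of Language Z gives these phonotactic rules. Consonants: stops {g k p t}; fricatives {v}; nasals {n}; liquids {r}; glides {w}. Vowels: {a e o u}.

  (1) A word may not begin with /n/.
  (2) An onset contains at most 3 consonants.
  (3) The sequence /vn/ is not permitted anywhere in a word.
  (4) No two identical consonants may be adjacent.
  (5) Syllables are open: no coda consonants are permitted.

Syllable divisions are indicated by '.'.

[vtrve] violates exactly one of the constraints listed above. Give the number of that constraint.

2

[vtrve]: syllable 1 onset /vtrv/ has 4 consonants (> 3).
This is a violation of constraint 2: "An onset contains at most 3 consonants."
The remaining constraints (1, 3, 4, 5) are satisfied.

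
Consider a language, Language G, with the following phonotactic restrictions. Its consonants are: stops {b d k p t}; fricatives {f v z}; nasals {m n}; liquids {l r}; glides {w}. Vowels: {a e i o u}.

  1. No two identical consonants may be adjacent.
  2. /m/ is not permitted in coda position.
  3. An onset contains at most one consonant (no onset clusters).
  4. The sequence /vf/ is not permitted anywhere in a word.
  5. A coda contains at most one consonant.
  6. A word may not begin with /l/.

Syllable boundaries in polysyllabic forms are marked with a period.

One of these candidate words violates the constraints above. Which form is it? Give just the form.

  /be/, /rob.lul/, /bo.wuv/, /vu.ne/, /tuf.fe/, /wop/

/tuf.fe/

/be/ — σ1 onset /b/, coda /∅/ ok → licit
/rob.lul/ — σ1 onset /r/, coda /b/ ok; σ2 onset /l/, coda /l/ ok → licit
/bo.wuv/ — σ1 onset /b/, coda /∅/ ok; σ2 onset /w/, coda /v/ ok → licit
/vu.ne/ — σ1 onset /v/, coda /∅/ ok; σ2 onset /n/, coda /∅/ ok → licit
/tuf.fe/ — violates constraint 1: adjacent identical consonants /ff/ → illicit
/wop/ — σ1 onset /w/, coda /p/ ok → licit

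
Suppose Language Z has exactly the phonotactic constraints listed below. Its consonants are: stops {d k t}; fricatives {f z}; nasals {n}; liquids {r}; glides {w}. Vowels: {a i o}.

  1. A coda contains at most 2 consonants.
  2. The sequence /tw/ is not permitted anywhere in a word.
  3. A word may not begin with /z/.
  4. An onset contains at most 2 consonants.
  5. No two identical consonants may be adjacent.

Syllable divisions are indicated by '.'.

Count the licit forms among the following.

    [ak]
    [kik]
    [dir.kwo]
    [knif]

[ak] — σ1 onset /∅/, coda /k/ ok → licit
[kik] — σ1 onset /k/, coda /k/ ok → licit
[dir.kwo] — σ1 onset /d/, coda /r/ ok; σ2 onset /kw/ (2C), coda /∅/ ok → licit
[knif] — σ1 onset /kn/ (2C), coda /f/ ok → licit
Licit: [ak], [kik], [dir.kwo], [knif] → 4.

4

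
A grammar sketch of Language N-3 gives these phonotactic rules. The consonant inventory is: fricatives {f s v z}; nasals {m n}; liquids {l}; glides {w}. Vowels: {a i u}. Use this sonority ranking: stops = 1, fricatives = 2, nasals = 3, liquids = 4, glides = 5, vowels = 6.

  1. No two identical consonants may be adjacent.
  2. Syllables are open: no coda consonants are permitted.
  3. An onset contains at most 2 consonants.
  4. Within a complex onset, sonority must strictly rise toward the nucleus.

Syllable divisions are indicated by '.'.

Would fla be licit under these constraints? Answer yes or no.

fla — σ1 onset /fl/ (2→4 rises), coda /∅/ ok → licit

yes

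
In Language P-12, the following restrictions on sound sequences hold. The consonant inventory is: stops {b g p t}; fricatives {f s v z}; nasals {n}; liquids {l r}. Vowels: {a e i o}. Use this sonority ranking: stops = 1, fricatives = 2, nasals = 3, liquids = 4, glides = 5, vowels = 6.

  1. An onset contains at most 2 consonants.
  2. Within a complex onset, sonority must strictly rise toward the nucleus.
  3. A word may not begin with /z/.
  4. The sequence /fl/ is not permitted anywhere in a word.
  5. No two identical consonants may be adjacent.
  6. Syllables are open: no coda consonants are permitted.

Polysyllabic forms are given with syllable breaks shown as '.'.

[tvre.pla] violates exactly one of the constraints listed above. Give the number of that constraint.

1

[tvre.pla]: syllable 1 onset /tvr/ has 3 consonants (> 2).
This is a violation of constraint 1: "An onset contains at most 2 consonants."
The remaining constraints (2, 3, 4, 5, 6) are satisfied.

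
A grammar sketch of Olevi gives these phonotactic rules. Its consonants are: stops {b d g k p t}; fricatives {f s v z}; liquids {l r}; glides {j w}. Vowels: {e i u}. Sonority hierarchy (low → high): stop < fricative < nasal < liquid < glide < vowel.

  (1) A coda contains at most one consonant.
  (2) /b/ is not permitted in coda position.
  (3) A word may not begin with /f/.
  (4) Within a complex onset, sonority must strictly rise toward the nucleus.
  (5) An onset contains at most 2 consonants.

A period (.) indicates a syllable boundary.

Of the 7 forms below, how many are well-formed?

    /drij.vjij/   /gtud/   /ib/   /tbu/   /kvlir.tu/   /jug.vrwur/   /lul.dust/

/drij.vjij/ — σ1 onset /dr/ (1→4 rises), coda /j/ ok; σ2 onset /vj/ (2→5 rises), coda /j/ ok → well-formed
/gtud/ — violates constraint 4: syllable 1 onset /gt/: /g/ (stop, 1) → /t/ (stop, 1) does not rise → ill-formed
/ib/ — violates constraint 2: syllable 1 coda contains /b/ → ill-formed
/tbu/ — violates constraint 4: syllable 1 onset /tb/: /t/ (stop, 1) → /b/ (stop, 1) does not rise → ill-formed
/kvlir.tu/ — violates constraint 5: syllable 1 onset /kvl/ has 3 consonants (> 2) → ill-formed
/jug.vrwur/ — violates constraint 5: syllable 2 onset /vrw/ has 3 consonants (> 2) → ill-formed
/lul.dust/ — violates constraint 1: syllable 2 coda /st/ has 2 consonants (> 1) → ill-formed
Well-formed: /drij.vjij/ → 1.

1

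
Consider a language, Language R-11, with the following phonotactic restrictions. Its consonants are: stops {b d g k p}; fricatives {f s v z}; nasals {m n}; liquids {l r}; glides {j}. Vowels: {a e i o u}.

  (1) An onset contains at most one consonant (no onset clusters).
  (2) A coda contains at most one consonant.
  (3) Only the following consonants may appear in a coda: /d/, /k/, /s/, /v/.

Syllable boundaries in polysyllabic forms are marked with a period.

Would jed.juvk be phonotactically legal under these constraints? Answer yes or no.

jed.juvk — violates constraint 2: syllable 2 coda /vk/ has 2 consonants (> 1) → phonotactically illegal

no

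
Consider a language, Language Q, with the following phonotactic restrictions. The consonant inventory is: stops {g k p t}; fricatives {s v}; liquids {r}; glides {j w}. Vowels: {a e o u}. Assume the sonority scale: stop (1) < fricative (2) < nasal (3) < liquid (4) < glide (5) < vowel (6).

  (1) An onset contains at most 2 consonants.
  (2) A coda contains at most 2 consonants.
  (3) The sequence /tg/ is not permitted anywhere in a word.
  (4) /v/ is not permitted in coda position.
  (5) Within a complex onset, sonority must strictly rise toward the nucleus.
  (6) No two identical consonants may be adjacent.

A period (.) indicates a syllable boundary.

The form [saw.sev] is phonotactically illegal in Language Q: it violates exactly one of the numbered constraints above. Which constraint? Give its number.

[saw.sev]: syllable 2 coda contains /v/.
This is a violation of constraint 4: "/v/ is not permitted in coda position."
The remaining constraints (1, 2, 3, 5, 6) are satisfied.

4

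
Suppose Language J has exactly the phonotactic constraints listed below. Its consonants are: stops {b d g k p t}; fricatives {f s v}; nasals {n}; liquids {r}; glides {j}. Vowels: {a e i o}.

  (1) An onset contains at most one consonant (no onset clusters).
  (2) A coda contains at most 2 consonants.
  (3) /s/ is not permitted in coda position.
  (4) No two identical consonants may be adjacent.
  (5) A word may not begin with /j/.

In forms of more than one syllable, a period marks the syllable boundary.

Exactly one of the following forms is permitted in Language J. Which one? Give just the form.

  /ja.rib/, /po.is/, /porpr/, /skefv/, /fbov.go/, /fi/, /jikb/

/ja.rib/ — violates constraint 5: word begins with /j/ → not permitted
/po.is/ — violates constraint 3: syllable 2 coda contains /s/ → not permitted
/porpr/ — violates constraint 2: syllable 1 coda /rpr/ has 3 consonants (> 2) → not permitted
/skefv/ — violates constraint 1: syllable 1 onset /sk/ has 2 consonants (> 1) → not permitted
/fbov.go/ — violates constraint 1: syllable 1 onset /fb/ has 2 consonants (> 1) → not permitted
/fi/ — σ1 onset /f/, coda /∅/ ok → permitted
/jikb/ — violates constraint 5: word begins with /j/ → not permitted

/fi/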